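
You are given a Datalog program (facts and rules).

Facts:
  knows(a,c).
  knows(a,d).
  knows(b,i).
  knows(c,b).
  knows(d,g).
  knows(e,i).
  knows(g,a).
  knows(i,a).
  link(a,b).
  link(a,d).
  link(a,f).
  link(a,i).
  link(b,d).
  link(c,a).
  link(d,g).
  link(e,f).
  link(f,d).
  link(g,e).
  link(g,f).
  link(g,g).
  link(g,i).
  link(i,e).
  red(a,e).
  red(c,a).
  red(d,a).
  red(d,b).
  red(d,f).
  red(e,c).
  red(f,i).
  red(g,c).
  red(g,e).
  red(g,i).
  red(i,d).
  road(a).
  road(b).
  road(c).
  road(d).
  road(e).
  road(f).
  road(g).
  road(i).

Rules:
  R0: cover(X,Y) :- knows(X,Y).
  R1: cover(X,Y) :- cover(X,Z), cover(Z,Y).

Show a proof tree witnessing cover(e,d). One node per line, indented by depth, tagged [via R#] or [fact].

round 1: derive cover(a,c) via R0 from knows(a,c)
round 1: derive cover(a,d) via R0 from knows(a,d)
round 1: derive cover(b,i) via R0 from knows(b,i)
round 1: derive cover(c,b) via R0 from knows(c,b)
round 1: derive cover(d,g) via R0 from knows(d,g)
round 1: derive cover(e,i) via R0 from knows(e,i)
round 1: derive cover(g,a) via R0 from knows(g,a)
round 1: derive cover(i,a) via R0 from knows(i,a)
round 2: derive cover(a,b) via R1 from cover(a,c), cover(c,b)
round 2: derive cover(a,g) via R1 from cover(a,d), cover(d,g)
round 2: derive cover(b,a) via R1 from cover(b,i), cover(i,a)
round 2: derive cover(c,i) via R1 from cover(c,b), cover(b,i)
round 2: derive cover(d,a) via R1 from cover(d,g), cover(g,a)
round 2: derive cover(e,a) via R1 from cover(e,i), cover(i,a)
round 2: derive cover(g,c) via R1 from cover(g,a), cover(a,c)
round 2: derive cover(g,d) via R1 from cover(g,a), cover(a,d)
round 2: derive cover(i,c) via R1 from cover(i,a), cover(a,c)
round 2: derive cover(i,d) via R1 from cover(i,a), cover(a,d)
round 3: derive cover(a,a) via R1 from cover(a,b), cover(b,a)
round 3: derive cover(a,i) via R1 from cover(a,b), cover(b,i)
round 3: derive cover(b,b) via R1 from cover(b,a), cover(a,b)
round 3: derive cover(b,c) via R1 from cover(b,a), cover(a,c)
round 3: derive cover(b,d) via R1 from cover(b,a), cover(a,d)
round 3: derive cover(b,g) via R1 from cover(b,a), cover(a,g)
round 3: derive cover(c,a) via R1 from cover(c,b), cover(b,a)
round 3: derive cover(c,c) via R1 from cover(c,i), cover(i,c)
round 3: derive cover(c,d) via R1 from cover(c,i), cover(i,d)
round 3: derive cover(d,b) via R1 from cover(d,a), cover(a,b)
round 3: derive cover(d,c) via R1 from cover(d,a), cover(a,c)
round 3: derive cover(d,d) via R1 from cover(d,a), cover(a,d)
round 3: derive cover(e,b) via R1 from cover(e,a), cover(a,b)
round 3: derive cover(e,c) via R1 from cover(e,a), cover(a,c)
round 3: derive cover(e,d) via R1 from cover(e,a), cover(a,d)
round 3: derive cover(e,g) via R1 from cover(e,a), cover(a,g)
round 3: derive cover(g,b) via R1 from cover(g,a), cover(a,b)
round 3: derive cover(g,g) via R1 from cover(g,a), cover(a,g)
round 3: derive cover(g,i) via R1 from cover(g,c), cover(c,i)
round 3: derive cover(i,b) via R1 from cover(i,a), cover(a,b)
round 3: derive cover(i,g) via R1 from cover(i,a), cover(a,g)
round 3: derive cover(i,i) via R1 from cover(i,c), cover(c,i)
round 4: derive cover(c,g) via R1 from cover(c,a), cover(a,g)
round 4: derive cover(d,i) via R1 from cover(d,a), cover(a,i)

cover(e,d)  [via R1]
  cover(e,a)  [via R1]
    cover(e,i)  [via R0]
      knows(e,i)  [fact]
    cover(i,a)  [via R0]
      knows(i,a)  [fact]
  cover(a,d)  [via R0]
    knows(a,d)  [fact]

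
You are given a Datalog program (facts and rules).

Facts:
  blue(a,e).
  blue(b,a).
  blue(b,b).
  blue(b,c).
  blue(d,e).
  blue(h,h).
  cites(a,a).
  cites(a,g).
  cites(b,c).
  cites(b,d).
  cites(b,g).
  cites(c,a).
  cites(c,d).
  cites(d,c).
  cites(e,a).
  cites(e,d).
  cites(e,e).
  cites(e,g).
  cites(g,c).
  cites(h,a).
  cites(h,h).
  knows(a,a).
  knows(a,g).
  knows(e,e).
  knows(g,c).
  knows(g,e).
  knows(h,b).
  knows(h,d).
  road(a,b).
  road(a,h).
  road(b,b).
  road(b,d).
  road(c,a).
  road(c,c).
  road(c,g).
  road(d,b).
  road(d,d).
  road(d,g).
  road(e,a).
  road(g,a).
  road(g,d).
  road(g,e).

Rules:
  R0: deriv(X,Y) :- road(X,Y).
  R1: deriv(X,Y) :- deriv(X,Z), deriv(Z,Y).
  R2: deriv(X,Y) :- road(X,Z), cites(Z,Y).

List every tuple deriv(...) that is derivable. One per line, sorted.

round 1: derive deriv(a,b) via R0 from road(a,b)
round 1: derive deriv(a,h) via R0 from road(a,h)
round 1: derive deriv(b,b) via R0 from road(b,b)
round 1: derive deriv(b,d) via R0 from road(b,d)
round 1: derive deriv(c,a) via R0 from road(c,a)
round 1: derive deriv(c,c) via R0 from road(c,c)
round 1: derive deriv(c,g) via R0 from road(c,g)
round 1: derive deriv(d,b) via R0 from road(d,b)
round 1: derive deriv(d,d) via R0 from road(d,d)
round 1: derive deriv(d,g) via R0 from road(d,g)
round 1: derive deriv(e,a) via R0 from road(e,a)
round 1: derive deriv(g,a) via R0 from road(g,a)
round 1: derive deriv(g,d) via R0 from road(g,d)
round 1: derive deriv(g,e) via R0 from road(g,e)
round 1: derive deriv(a,a) via R2 from road(a,h), cites(h,a)
round 1: derive deriv(a,c) via R2 from road(a,b), cites(b,c)
round 1: derive deriv(a,d) via R2 from road(a,b), cites(b,d)
round 1: derive deriv(a,g) via R2 from road(a,b), cites(b,g)
round 1: derive deriv(b,c) via R2 from road(b,b), cites(b,c)
round 1: derive deriv(b,g) via R2 from road(b,b), cites(b,g)
round 1: derive deriv(c,d) via R2 from road(c,c), cites(c,d)
round 1: derive deriv(d,c) via R2 from road(d,b), cites(b,c)
round 1: derive deriv(e,g) via R2 from road(e,a), cites(a,g)
round 1: derive deriv(g,c) via R2 from road(g,d), cites(d,c)
round 1: derive deriv(g,g) via R2 from road(g,a), cites(a,g)
round 2: derive deriv(a,e) via R1 from deriv(a,g), deriv(g,e)
round 2: derive deriv(b,a) via R1 from deriv(b,c), deriv(c,a)
round 2: derive deriv(b,e) via R1 from deriv(b,g), deriv(g,e)
round 2: derive deriv(c,b) via R1 from deriv(c,a), deriv(a,b)
round 2: derive deriv(c,e) via R1 from deriv(c,g), deriv(g,e)
round 2: derive deriv(c,h) via R1 from deriv(c,a), deriv(a,h)
round 2: derive deriv(d,a) via R1 from deriv(d,c), deriv(c,a)
round 2: derive deriv(d,e) via R1 from deriv(d,g), deriv(g,e)
round 2: derive deriv(e,b) via R1 from deriv(e,a), deriv(a,b)
round 2: derive deriv(e,c) via R1 from deriv(e,a), deriv(a,c)
round 2: derive deriv(e,d) via R1 from deriv(e,a), deriv(a,d)
round 2: derive deriv(e,e) via R1 from deriv(e,g), deriv(g,e)
round 2: derive deriv(e,h) via R1 from deriv(e,a), deriv(a,h)
round 2: derive deriv(g,b) via R1 from deriv(g,a), deriv(a,b)
round 2: derive deriv(g,h) via R1 from deriv(g,a), deriv(a,h)
round 3: derive deriv(b,h) via R1 from deriv(b,a), deriv(a,h)
round 3: derive deriv(d,h) via R1 from deriv(d,a), deriv(a,h)

deriv(a,a)
deriv(a,b)
deriv(a,c)
deriv(a,d)
deriv(a,e)
deriv(a,g)
deriv(a,h)
deriv(b,a)
deriv(b,b)
deriv(b,c)
deriv(b,d)
deriv(b,e)
deriv(b,g)
deriv(b,h)
deriv(c,a)
deriv(c,b)
deriv(c,c)
deriv(c,d)
deriv(c,e)
deriv(c,g)
deriv(c,h)
deriv(d,a)
deriv(d,b)
deriv(d,c)
deriv(d,d)
deriv(d,e)
deriv(d,g)
deriv(d,h)
deriv(e,a)
deriv(e,b)
deriv(e,c)
deriv(e,d)
deriv(e,e)
deriv(e,g)
deriv(e,h)
deriv(g,a)
deriv(g,b)
deriv(g,c)
deriv(g,d)
deriv(g,e)
deriv(g,g)
deriv(g,h)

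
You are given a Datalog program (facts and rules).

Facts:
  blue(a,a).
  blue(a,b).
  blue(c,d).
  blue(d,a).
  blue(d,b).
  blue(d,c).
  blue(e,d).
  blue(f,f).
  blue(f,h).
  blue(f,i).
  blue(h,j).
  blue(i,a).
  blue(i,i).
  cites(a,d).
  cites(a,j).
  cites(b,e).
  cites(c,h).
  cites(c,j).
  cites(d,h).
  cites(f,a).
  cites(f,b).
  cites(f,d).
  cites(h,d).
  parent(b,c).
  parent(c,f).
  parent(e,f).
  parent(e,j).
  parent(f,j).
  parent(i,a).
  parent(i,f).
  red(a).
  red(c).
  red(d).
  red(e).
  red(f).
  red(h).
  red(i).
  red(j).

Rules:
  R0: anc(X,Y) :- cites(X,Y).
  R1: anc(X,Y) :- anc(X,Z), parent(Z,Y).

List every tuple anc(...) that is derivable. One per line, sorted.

anc(a,d)
anc(a,j)
anc(b,e)
anc(b,f)
anc(b,j)
anc(c,h)
anc(c,j)
anc(d,h)
anc(f,a)
anc(f,b)
anc(f,c)
anc(f,d)
anc(f,f)
anc(f,j)
anc(h,d)

round 1: derive anc(a,d) via R0 from cites(a,d)
round 1: derive anc(a,j) via R0 from cites(a,j)
round 1: derive anc(b,e) via R0 from cites(b,e)
round 1: derive anc(c,h) via R0 from cites(c,h)
round 1: derive anc(c,j) via R0 from cites(c,j)
round 1: derive anc(d,h) via R0 from cites(d,h)
round 1: derive anc(f,a) via R0 from cites(f,a)
round 1: derive anc(f,b) via R0 from cites(f,b)
round 1: derive anc(f,d) via R0 from cites(f,d)
round 1: derive anc(h,d) via R0 from cites(h,d)
round 2: derive anc(b,f) via R1 from anc(b,e), parent(e,f)
round 2: derive anc(b,j) via R1 from anc(b,e), parent(e,j)
round 2: derive anc(f,c) via R1 from anc(f,b), parent(b,c)
round 3: derive anc(f,f) via R1 from anc(f,c), parent(c,f)
round 4: derive anc(f,j) via R1 from anc(f,f), parent(f,j)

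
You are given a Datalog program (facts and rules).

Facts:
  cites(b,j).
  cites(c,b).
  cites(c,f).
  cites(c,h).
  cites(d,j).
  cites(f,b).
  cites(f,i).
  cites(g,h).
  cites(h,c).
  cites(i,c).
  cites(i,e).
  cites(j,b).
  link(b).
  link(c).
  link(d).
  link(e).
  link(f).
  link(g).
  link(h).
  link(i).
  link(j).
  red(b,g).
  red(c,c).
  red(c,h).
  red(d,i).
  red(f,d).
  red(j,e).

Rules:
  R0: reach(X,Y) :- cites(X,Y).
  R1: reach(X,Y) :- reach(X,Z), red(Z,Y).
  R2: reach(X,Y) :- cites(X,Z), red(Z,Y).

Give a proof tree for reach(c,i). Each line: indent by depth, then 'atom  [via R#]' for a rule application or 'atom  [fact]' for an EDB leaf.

reach(c,i)  [via R1]
  reach(c,d)  [via R2]
    cites(c,f)  [fact]
    red(f,d)  [fact]
  red(d,i)  [fact]

round 1: derive reach(b,j) via R0 from cites(b,j)
round 1: derive reach(c,b) via R0 from cites(c,b)
round 1: derive reach(c,f) via R0 from cites(c,f)
round 1: derive reach(c,h) via R0 from cites(c,h)
round 1: derive reach(d,j) via R0 from cites(d,j)
round 1: derive reach(f,b) via R0 from cites(f,b)
round 1: derive reach(f,i) via R0 from cites(f,i)
round 1: derive reach(g,h) via R0 from cites(g,h)
round 1: derive reach(h,c) via R0 from cites(h,c)
round 1: derive reach(i,c) via R0 from cites(i,c)
round 1: derive reach(i,e) via R0 from cites(i,e)
round 1: derive reach(j,b) via R0 from cites(j,b)
round 1: derive reach(b,e) via R2 from cites(b,j), red(j,e)
round 1: derive reach(c,d) via R2 from cites(c,f), red(f,d)
round 1: derive reach(c,g) via R2 from cites(c,b), red(b,g)
round 1: derive reach(d,e) via R2 from cites(d,j), red(j,e)
round 1: derive reach(f,g) via R2 from cites(f,b), red(b,g)
round 1: derive reach(h,h) via R2 from cites(h,c), red(c,h)
round 1: derive reach(i,h) via R2 from cites(i,c), red(c,h)
round 1: derive reach(j,g) via R2 from cites(j,b), red(b,g)
round 2: derive reach(c,i) via R1 from reach(c,d), red(d,i)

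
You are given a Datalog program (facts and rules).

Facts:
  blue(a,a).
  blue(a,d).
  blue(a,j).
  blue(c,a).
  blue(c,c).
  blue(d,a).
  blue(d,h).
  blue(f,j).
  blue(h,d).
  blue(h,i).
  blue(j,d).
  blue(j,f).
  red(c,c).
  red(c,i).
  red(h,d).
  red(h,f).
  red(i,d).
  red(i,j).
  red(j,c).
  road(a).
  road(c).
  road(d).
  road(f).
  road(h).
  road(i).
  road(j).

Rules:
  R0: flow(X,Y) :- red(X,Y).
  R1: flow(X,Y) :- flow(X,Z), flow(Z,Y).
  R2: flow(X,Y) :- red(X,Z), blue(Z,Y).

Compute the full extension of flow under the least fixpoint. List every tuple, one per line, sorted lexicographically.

round 1: derive flow(c,c) via R0 from red(c,c)
round 1: derive flow(c,i) via R0 from red(c,i)
round 1: derive flow(h,d) via R0 from red(h,d)
round 1: derive flow(h,f) via R0 from red(h,f)
round 1: derive flow(i,d) via R0 from red(i,d)
round 1: derive flow(i,j) via R0 from red(i,j)
round 1: derive flow(j,c) via R0 from red(j,c)
round 1: derive flow(c,a) via R2 from red(c,c), blue(c,a)
round 1: derive flow(h,a) via R2 from red(h,d), blue(d,a)
round 1: derive flow(h,h) via R2 from red(h,d), blue(d,h)
round 1: derive flow(h,j) via R2 from red(h,f), blue(f,j)
round 1: derive flow(i,a) via R2 from red(i,d), blue(d,a)
round 1: derive flow(i,f) via R2 from red(i,j), blue(j,f)
round 1: derive flow(i,h) via R2 from red(i,d), blue(d,h)
round 1: derive flow(j,a) via R2 from red(j,c), blue(c,a)
round 2: derive flow(c,d) via R1 from flow(c,i), flow(i,d)
round 2: derive flow(c,f) via R1 from flow(c,i), flow(i,f)
round 2: derive flow(c,h) via R1 from flow(c,i), flow(i,h)
round 2: derive flow(c,j) via R1 from flow(c,i), flow(i,j)
round 2: derive flow(h,c) via R1 from flow(h,j), flow(j,c)
round 2: derive flow(i,c) via R1 from flow(i,j), flow(j,c)
round 2: derive flow(j,i) via R1 from flow(j,c), flow(c,i)
round 3: derive flow(h,i) via R1 from flow(h,c), flow(c,i)
round 3: derive flow(i,i) via R1 from flow(i,c), flow(c,i)
round 3: derive flow(j,d) via R1 from flow(j,c), flow(c,d)
round 3: derive flow(j,f) via R1 from flow(j,c), flow(c,f)
round 3: derive flow(j,h) via R1 from flow(j,c), flow(c,h)
round 3: derive flow(j,j) via R1 from flow(j,c), flow(c,j)

flow(c,a)
flow(c,c)
flow(c,d)
flow(c,f)
flow(c,h)
flow(c,i)
flow(c,j)
flow(h,a)
flow(h,c)
flow(h,d)
flow(h,f)
flow(h,h)
flow(h,i)
flow(h,j)
flow(i,a)
flow(i,c)
flow(i,d)
flow(i,f)
flow(i,h)
flow(i,i)
flow(i,j)
flow(j,a)
flow(j,c)
flow(j,d)
flow(j,f)
flow(j,h)
flow(j,i)
flow(j,j)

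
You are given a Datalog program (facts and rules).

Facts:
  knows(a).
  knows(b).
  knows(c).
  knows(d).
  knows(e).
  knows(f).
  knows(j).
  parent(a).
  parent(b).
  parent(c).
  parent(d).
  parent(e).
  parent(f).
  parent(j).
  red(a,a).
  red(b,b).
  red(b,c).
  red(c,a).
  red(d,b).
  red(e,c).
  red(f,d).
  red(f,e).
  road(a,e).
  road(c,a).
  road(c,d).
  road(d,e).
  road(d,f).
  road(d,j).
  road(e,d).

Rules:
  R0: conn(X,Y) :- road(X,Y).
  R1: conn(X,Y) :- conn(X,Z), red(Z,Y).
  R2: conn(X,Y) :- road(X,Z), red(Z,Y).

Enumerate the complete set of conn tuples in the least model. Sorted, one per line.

conn(a,a)
conn(a,c)
conn(a,e)
conn(c,a)
conn(c,b)
conn(c,c)
conn(c,d)
conn(d,a)
conn(d,b)
conn(d,c)
conn(d,d)
conn(d,e)
conn(d,f)
conn(d,j)
conn(e,a)
conn(e,b)
conn(e,c)
conn(e,d)

round 1: derive conn(a,e) via R0 from road(a,e)
round 1: derive conn(c,a) via R0 from road(c,a)
round 1: derive conn(c,d) via R0 from road(c,d)
round 1: derive conn(d,e) via R0 from road(d,e)
round 1: derive conn(d,f) via R0 from road(d,f)
round 1: derive conn(d,j) via R0 from road(d,j)
round 1: derive conn(e,d) via R0 from road(e,d)
round 1: derive conn(a,c) via R2 from road(a,e), red(e,c)
round 1: derive conn(c,b) via R2 from road(c,d), red(d,b)
round 1: derive conn(d,c) via R2 from road(d,e), red(e,c)
round 1: derive conn(d,d) via R2 from road(d,f), red(f,d)
round 1: derive conn(e,b) via R2 from road(e,d), red(d,b)
round 2: derive conn(a,a) via R1 from conn(a,c), red(c,a)
round 2: derive conn(c,c) via R1 from conn(c,b), red(b,c)
round 2: derive conn(d,a) via R1 from conn(d,c), red(c,a)
round 2: derive conn(d,b) via R1 from conn(d,d), red(d,b)
round 2: derive conn(e,c) via R1 from conn(e,b), red(b,c)
round 3: derive conn(e,a) via R1 from conn(e,c), red(c,a)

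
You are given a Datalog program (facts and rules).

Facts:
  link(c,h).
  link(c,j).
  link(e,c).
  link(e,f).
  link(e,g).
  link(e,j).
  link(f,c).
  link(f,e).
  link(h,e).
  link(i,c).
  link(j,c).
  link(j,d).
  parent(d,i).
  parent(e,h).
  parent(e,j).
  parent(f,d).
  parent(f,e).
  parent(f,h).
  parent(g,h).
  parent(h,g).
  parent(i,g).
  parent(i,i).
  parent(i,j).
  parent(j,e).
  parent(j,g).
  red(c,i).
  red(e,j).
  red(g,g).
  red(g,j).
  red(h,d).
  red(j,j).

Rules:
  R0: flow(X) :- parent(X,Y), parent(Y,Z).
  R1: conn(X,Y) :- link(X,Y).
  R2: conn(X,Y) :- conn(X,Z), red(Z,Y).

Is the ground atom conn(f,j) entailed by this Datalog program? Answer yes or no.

yes

round 1: derive conn(c,h) via R1 from link(c,h)
round 1: derive conn(c,j) via R1 from link(c,j)
round 1: derive conn(e,c) via R1 from link(e,c)
round 1: derive conn(e,f) via R1 from link(e,f)
round 1: derive conn(e,g) via R1 from link(e,g)
round 1: derive conn(e,j) via R1 from link(e,j)
round 1: derive conn(f,c) via R1 from link(f,c)
round 1: derive conn(f,e) via R1 from link(f,e)
round 1: derive conn(h,e) via R1 from link(h,e)
round 1: derive conn(i,c) via R1 from link(i,c)
round 1: derive conn(j,c) via R1 from link(j,c)
round 1: derive conn(j,d) via R1 from link(j,d)
round 2: derive conn(c,d) via R2 from conn(c,h), red(h,d)
round 2: derive conn(e,i) via R2 from conn(e,c), red(c,i)
round 2: derive conn(f,i) via R2 from conn(f,c), red(c,i)
round 2: derive conn(f,j) via R2 from conn(f,e), red(e,j)
round 2: derive conn(h,j) via R2 from conn(h,e), red(e,j)
round 2: derive conn(i,i) via R2 from conn(i,c), red(c,i)
round 2: derive conn(j,i) via R2 from conn(j,c), red(c,i)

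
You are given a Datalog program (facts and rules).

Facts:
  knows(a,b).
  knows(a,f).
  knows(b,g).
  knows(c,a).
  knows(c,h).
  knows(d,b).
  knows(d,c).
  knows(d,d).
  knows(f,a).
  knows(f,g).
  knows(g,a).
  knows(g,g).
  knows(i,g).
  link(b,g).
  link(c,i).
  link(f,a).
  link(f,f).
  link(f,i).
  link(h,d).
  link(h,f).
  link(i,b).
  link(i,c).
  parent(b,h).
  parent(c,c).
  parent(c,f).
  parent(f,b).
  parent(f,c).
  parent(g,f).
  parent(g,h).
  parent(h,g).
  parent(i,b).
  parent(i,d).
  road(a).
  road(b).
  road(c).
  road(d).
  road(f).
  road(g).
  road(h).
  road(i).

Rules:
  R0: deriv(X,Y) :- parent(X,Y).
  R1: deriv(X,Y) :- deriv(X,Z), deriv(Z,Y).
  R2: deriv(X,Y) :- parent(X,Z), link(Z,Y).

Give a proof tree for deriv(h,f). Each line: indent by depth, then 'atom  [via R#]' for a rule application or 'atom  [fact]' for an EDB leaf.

deriv(h,f)  [via R1]
  deriv(h,g)  [via R0]
    parent(h,g)  [fact]
  deriv(g,f)  [via R0]
    parent(g,f)  [fact]

round 1: derive deriv(b,h) via R0 from parent(b,h)
round 1: derive deriv(c,c) via R0 from parent(c,c)
round 1: derive deriv(c,f) via R0 from parent(c,f)
round 1: derive deriv(f,b) via R0 from parent(f,b)
round 1: derive deriv(f,c) via R0 from parent(f,c)
round 1: derive deriv(g,f) via R0 from parent(g,f)
round 1: derive deriv(g,h) via R0 from parent(g,h)
round 1: derive deriv(h,g) via R0 from parent(h,g)
round 1: derive deriv(i,b) via R0 from parent(i,b)
round 1: derive deriv(i,d) via R0 from parent(i,d)
round 1: derive deriv(b,d) via R2 from parent(b,h), link(h,d)
round 1: derive deriv(b,f) via R2 from parent(b,h), link(h,f)
round 1: derive deriv(c,a) via R2 from parent(c,f), link(f,a)
round 1: derive deriv(c,i) via R2 from parent(c,c), link(c,i)
round 1: derive deriv(f,g) via R2 from parent(f,b), link(b,g)
round 1: derive deriv(f,i) via R2 from parent(f,c), link(c,i)
round 1: derive deriv(g,a) via R2 from parent(g,f), link(f,a)
round 1: derive deriv(g,d) via R2 from parent(g,h), link(h,d)
round 1: derive deriv(g,i) via R2 from parent(g,f), link(f,i)
round 1: derive deriv(i,g) via R2 from parent(i,b), link(b,g)
round 2: derive deriv(b,b) via R1 from deriv(b,f), deriv(f,b)
round 2: derive deriv(b,c) via R1 from deriv(b,f), deriv(f,c)
round 2: derive deriv(b,g) via R1 from deriv(b,f), deriv(f,g)
round 2: derive deriv(b,i) via R1 from deriv(b,f), deriv(f,i)
round 2: derive deriv(c,b) via R1 from deriv(c,f), deriv(f,b)
round 2: derive deriv(c,d) via R1 from deriv(c,i), deriv(i,d)
round 2: derive deriv(c,g) via R1 from deriv(c,f), deriv(f,g)
round 2: derive deriv(f,a) via R1 from deriv(f,c), deriv(c,a)
round 2: derive deriv(f,d) via R1 from deriv(f,b), deriv(b,d)
round 2: derive deriv(f,f) via R1 from deriv(f,b), deriv(b,f)
round 2: derive deriv(f,h) via R1 from deriv(f,b), deriv(b,h)
round 2: derive deriv(g,b) via R1 from deriv(g,f), deriv(f,b)
round 2: derive deriv(g,c) via R1 from deriv(g,f), deriv(f,c)
round 2: derive deriv(g,g) via R1 from deriv(g,f), deriv(f,g)
round 2: derive deriv(h,a) via R1 from deriv(h,g), deriv(g,a)
round 2: derive deriv(h,d) via R1 from deriv(h,g), deriv(g,d)
round 2: derive deriv(h,f) via R1 from deriv(h,g), deriv(g,f)
round 2: derive deriv(h,h) via R1 from deriv(h,g), deriv(g,h)
round 2: derive deriv(h,i) via R1 from deriv(h,g), deriv(g,i)
round 2: derive deriv(i,a) via R1 from deriv(i,g), deriv(g,a)
round 2: derive deriv(i,f) via R1 from deriv(i,b), deriv(b,f)
round 2: derive deriv(i,h) via R1 from deriv(i,b), deriv(b,h)
round 2: derive deriv(i,i) via R1 from deriv(i,g), deriv(g,i)
round 3: derive deriv(b,a) via R1 from deriv(b,c), deriv(c,a)
round 3: derive deriv(c,h) via R1 from deriv(c,b), deriv(b,h)
round 3: derive deriv(h,b) via R1 from deriv(h,f), deriv(f,b)
round 3: derive deriv(h,c) via R1 from deriv(h,f), deriv(f,c)
round 3: derive deriv(i,c) via R1 from deriv(i,b), deriv(b,c)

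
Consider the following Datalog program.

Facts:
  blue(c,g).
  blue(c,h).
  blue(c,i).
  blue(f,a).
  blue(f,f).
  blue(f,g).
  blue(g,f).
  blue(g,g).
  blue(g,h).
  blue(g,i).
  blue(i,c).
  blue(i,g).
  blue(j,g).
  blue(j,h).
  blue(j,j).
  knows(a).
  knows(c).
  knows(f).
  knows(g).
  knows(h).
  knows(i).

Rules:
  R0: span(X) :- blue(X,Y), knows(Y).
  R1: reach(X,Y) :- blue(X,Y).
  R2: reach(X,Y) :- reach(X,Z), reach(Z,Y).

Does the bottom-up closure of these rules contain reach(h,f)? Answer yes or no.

no

round 1: derive reach(c,g) via R1 from blue(c,g)
round 1: derive reach(c,h) via R1 from blue(c,h)
round 1: derive reach(c,i) via R1 from blue(c,i)
round 1: derive reach(f,a) via R1 from blue(f,a)
round 1: derive reach(f,f) via R1 from blue(f,f)
round 1: derive reach(f,g) via R1 from blue(f,g)
round 1: derive reach(g,f) via R1 from blue(g,f)
round 1: derive reach(g,g) via R1 from blue(g,g)
round 1: derive reach(g,h) via R1 from blue(g,h)
round 1: derive reach(g,i) via R1 from blue(g,i)
round 1: derive reach(i,c) via R1 from blue(i,c)
round 1: derive reach(i,g) via R1 from blue(i,g)
round 1: derive reach(j,g) via R1 from blue(j,g)
round 1: derive reach(j,h) via R1 from blue(j,h)
round 1: derive reach(j,j) via R1 from blue(j,j)
round 2: derive reach(c,c) via R2 from reach(c,i), reach(i,c)
round 2: derive reach(c,f) via R2 from reach(c,g), reach(g,f)
round 2: derive reach(f,h) via R2 from reach(f,g), reach(g,h)
round 2: derive reach(f,i) via R2 from reach(f,g), reach(g,i)
round 2: derive reach(g,a) via R2 from reach(g,f), reach(f,a)
round 2: derive reach(g,c) via R2 from reach(g,i), reach(i,c)
round 2: derive reach(i,f) via R2 from reach(i,g), reach(g,f)
round 2: derive reach(i,h) via R2 from reach(i,c), reach(c,h)
round 2: derive reach(i,i) via R2 from reach(i,c), reach(c,i)
round 2: derive reach(j,f) via R2 from reach(j,g), reach(g,f)
round 2: derive reach(j,i) via R2 from reach(j,g), reach(g,i)
round 3: derive reach(c,a) via R2 from reach(c,f), reach(f,a)
round 3: derive reach(f,c) via R2 from reach(f,g), reach(g,c)
round 3: derive reach(i,a) via R2 from reach(i,f), reach(f,a)
round 3: derive reach(j,a) via R2 from reach(j,f), reach(f,a)
round 3: derive reach(j,c) via R2 from reach(j,g), reach(g,c)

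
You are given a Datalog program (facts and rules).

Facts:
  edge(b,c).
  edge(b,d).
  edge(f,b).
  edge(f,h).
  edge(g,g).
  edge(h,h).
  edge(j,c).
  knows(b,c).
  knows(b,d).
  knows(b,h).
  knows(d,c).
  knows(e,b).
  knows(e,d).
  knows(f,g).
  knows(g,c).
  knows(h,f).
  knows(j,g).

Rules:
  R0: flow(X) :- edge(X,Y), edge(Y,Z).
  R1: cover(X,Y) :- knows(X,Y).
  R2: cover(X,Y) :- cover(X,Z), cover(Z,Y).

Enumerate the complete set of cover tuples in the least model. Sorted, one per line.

cover(b,c)
cover(b,d)
cover(b,f)
cover(b,g)
cover(b,h)
cover(d,c)
cover(e,b)
cover(e,c)
cover(e,d)
cover(e,f)
cover(e,g)
cover(e,h)
cover(f,c)
cover(f,g)
cover(g,c)
cover(h,c)
cover(h,f)
cover(h,g)
cover(j,c)
cover(j,g)

round 1: derive cover(b,c) via R1 from knows(b,c)
round 1: derive cover(b,d) via R1 from knows(b,d)
round 1: derive cover(b,h) via R1 from knows(b,h)
round 1: derive cover(d,c) via R1 from knows(d,c)
round 1: derive cover(e,b) via R1 from knows(e,b)
round 1: derive cover(e,d) via R1 from knows(e,d)
round 1: derive cover(f,g) via R1 from knows(f,g)
round 1: derive cover(g,c) via R1 from knows(g,c)
round 1: derive cover(h,f) via R1 from knows(h,f)
round 1: derive cover(j,g) via R1 from knows(j,g)
round 2: derive cover(b,f) via R2 from cover(b,h), cover(h,f)
round 2: derive cover(e,c) via R2 from cover(e,b), cover(b,c)
round 2: derive cover(e,h) via R2 from cover(e,b), cover(b,h)
round 2: derive cover(f,c) via R2 from cover(f,g), cover(g,c)
round 2: derive cover(h,g) via R2 from cover(h,f), cover(f,g)
round 2: derive cover(j,c) via R2 from cover(j,g), cover(g,c)
round 3: derive cover(b,g) via R2 from cover(b,f), cover(f,g)
round 3: derive cover(e,f) via R2 from cover(e,b), cover(b,f)
round 3: derive cover(e,g) via R2 from cover(e,h), cover(h,g)
round 3: derive cover(h,c) via R2 from cover(h,f), cover(f,c)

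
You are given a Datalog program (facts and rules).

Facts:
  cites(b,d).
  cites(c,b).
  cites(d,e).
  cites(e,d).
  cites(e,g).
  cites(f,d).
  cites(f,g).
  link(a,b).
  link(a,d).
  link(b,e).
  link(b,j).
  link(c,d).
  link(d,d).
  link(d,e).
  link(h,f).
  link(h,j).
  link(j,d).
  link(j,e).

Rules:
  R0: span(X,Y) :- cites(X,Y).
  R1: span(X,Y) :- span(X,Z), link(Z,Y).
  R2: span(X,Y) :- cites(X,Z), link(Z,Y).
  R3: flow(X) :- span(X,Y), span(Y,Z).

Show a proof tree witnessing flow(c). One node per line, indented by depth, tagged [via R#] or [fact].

flow(c)  [via R3]
  span(c,b)  [via R0]
    cites(c,b)  [fact]
  span(b,d)  [via R0]
    cites(b,d)  [fact]

round 1: derive span(b,d) via R0 from cites(b,d)
round 1: derive span(c,b) via R0 from cites(c,b)
round 1: derive span(d,e) via R0 from cites(d,e)
round 1: derive span(e,d) via R0 from cites(e,d)
round 1: derive span(e,g) via R0 from cites(e,g)
round 1: derive span(f,d) via R0 from cites(f,d)
round 1: derive span(f,g) via R0 from cites(f,g)
round 1: derive span(b,e) via R2 from cites(b,d), link(d,e)
round 1: derive span(c,e) via R2 from cites(c,b), link(b,e)
round 1: derive span(c,j) via R2 from cites(c,b), link(b,j)
round 1: derive span(e,e) via R2 from cites(e,d), link(d,e)
round 1: derive span(f,e) via R2 from cites(f,d), link(d,e)
round 2: derive span(c,d) via R1 from span(c,j), link(j,d)
round 2: derive flow(b) via R3 from span(b,d), span(d,e)
round 2: derive flow(c) via R3 from span(c,b), span(b,d)
round 2: derive flow(d) via R3 from span(d,e), span(e,d)
round 2: derive flow(e) via R3 from span(e,d), span(d,e)
round 2: derive flow(f) via R3 from span(f,d), span(d,e)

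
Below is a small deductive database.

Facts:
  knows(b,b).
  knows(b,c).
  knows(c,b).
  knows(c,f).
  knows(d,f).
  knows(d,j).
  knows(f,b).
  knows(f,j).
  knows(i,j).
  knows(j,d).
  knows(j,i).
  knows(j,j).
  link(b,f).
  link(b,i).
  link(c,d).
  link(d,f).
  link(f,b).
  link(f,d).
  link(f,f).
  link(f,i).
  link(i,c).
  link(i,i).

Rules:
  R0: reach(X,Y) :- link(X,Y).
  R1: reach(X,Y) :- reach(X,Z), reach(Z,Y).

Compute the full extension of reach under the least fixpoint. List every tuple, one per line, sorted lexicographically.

round 1: derive reach(b,f) via R0 from link(b,f)
round 1: derive reach(b,i) via R0 from link(b,i)
round 1: derive reach(c,d) via R0 from link(c,d)
round 1: derive reach(d,f) via R0 from link(d,f)
round 1: derive reach(f,b) via R0 from link(f,b)
round 1: derive reach(f,d) via R0 from link(f,d)
round 1: derive reach(f,f) via R0 from link(f,f)
round 1: derive reach(f,i) via R0 from link(f,i)
round 1: derive reach(i,c) via R0 from link(i,c)
round 1: derive reach(i,i) via R0 from link(i,i)
round 2: derive reach(b,b) via R1 from reach(b,f), reach(f,b)
round 2: derive reach(b,c) via R1 from reach(b,i), reach(i,c)
round 2: derive reach(b,d) via R1 from reach(b,f), reach(f,d)
round 2: derive reach(c,f) via R1 from reach(c,d), reach(d,f)
round 2: derive reach(d,b) via R1 from reach(d,f), reach(f,b)
round 2: derive reach(d,d) via R1 from reach(d,f), reach(f,d)
round 2: derive reach(d,i) via R1 from reach(d,f), reach(f,i)
round 2: derive reach(f,c) via R1 from reach(f,i), reach(i,c)
round 2: derive reach(i,d) via R1 from reach(i,c), reach(c,d)
round 3: derive reach(c,b) via R1 from reach(c,d), reach(d,b)
round 3: derive reach(c,c) via R1 from reach(c,f), reach(f,c)
round 3: derive reach(c,i) via R1 from reach(c,d), reach(d,i)
round 3: derive reach(d,c) via R1 from reach(d,b), reach(b,c)
round 3: derive reach(i,b) via R1 from reach(i,d), reach(d,b)
round 3: derive reach(i,f) via R1 from reach(i,c), reach(c,f)

reach(b,b)
reach(b,c)
reach(b,d)
reach(b,f)
reach(b,i)
reach(c,b)
reach(c,c)
reach(c,d)
reach(c,f)
reach(c,i)
reach(d,b)
reach(d,c)
reach(d,d)
reach(d,f)
reach(d,i)
reach(f,b)
reach(f,c)
reach(f,d)
reach(f,f)
reach(f,i)
reach(i,b)
reach(i,c)
reach(i,d)
reach(i,f)
reach(i,i)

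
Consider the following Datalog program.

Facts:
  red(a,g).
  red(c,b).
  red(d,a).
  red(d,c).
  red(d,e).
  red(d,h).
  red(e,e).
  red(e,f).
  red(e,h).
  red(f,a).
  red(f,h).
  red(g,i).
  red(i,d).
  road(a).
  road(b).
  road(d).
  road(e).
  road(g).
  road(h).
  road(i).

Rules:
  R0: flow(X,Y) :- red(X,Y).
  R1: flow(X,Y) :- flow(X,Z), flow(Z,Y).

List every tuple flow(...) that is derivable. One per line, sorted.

flow(a,a)
flow(a,b)
flow(a,c)
flow(a,d)
flow(a,e)
flow(a,f)
flow(a,g)
flow(a,h)
flow(a,i)
flow(c,b)
flow(d,a)
flow(d,b)
flow(d,c)
flow(d,d)
flow(d,e)
flow(d,f)
flow(d,g)
flow(d,h)
flow(d,i)
flow(e,a)
flow(e,b)
flow(e,c)
flow(e,d)
flow(e,e)
flow(e,f)
flow(e,g)
flow(e,h)
flow(e,i)
flow(f,a)
flow(f,b)
flow(f,c)
flow(f,d)
flow(f,e)
flow(f,f)
flow(f,g)
flow(f,h)
flow(f,i)
flow(g,a)
flow(g,b)
flow(g,c)
flow(g,d)
flow(g,e)
flow(g,f)
flow(g,g)
flow(g,h)
flow(g,i)
flow(i,a)
flow(i,b)
flow(i,c)
flow(i,d)
flow(i,e)
flow(i,f)
flow(i,g)
flow(i,h)
flow(i,i)

round 1: derive flow(a,g) via R0 from red(a,g)
round 1: derive flow(c,b) via R0 from red(c,b)
round 1: derive flow(d,a) via R0 from red(d,a)
round 1: derive flow(d,c) via R0 from red(d,c)
round 1: derive flow(d,e) via R0 from red(d,e)
round 1: derive flow(d,h) via R0 from red(d,h)
round 1: derive flow(e,e) via R0 from red(e,e)
round 1: derive flow(e,f) via R0 from red(e,f)
round 1: derive flow(e,h) via R0 from red(e,h)
round 1: derive flow(f,a) via R0 from red(f,a)
round 1: derive flow(f,h) via R0 from red(f,h)
round 1: derive flow(g,i) via R0 from red(g,i)
round 1: derive flow(i,d) via R0 from red(i,d)
round 2: derive flow(a,i) via R1 from flow(a,g), flow(g,i)
round 2: derive flow(d,b) via R1 from flow(d,c), flow(c,b)
round 2: derive flow(d,f) via R1 from flow(d,e), flow(e,f)
round 2: derive flow(d,g) via R1 from flow(d,a), flow(a,g)
round 2: derive flow(e,a) via R1 from flow(e,f), flow(f,a)
round 2: derive flow(f,g) via R1 from flow(f,a), flow(a,g)
round 2: derive flow(g,d) via R1 from flow(g,i), flow(i,d)
round 2: derive flow(i,a) via R1 from flow(i,d), flow(d,a)
round 2: derive flow(i,c) via R1 from flow(i,d), flow(d,c)
round 2: derive flow(i,e) via R1 from flow(i,d), flow(d,e)
round 2: derive flow(i,h) via R1 from flow(i,d), flow(d,h)
round 3: derive flow(a,a) via R1 from flow(a,i), flow(i,a)
round 3: derive flow(a,c) via R1 from flow(a,i), flow(i,c)
round 3: derive flow(a,d) via R1 from flow(a,g), flow(g,d)
round 3: derive flow(a,e) via R1 from flow(a,i), flow(i,e)
round 3: derive flow(a,h) via R1 from flow(a,i), flow(i,h)
round 3: derive flow(d,d) via R1 from flow(d,g), flow(g,d)
round 3: derive flow(d,i) via R1 from flow(d,a), flow(a,i)
round 3: derive flow(e,g) via R1 from flow(e,a), flow(a,g)
round 3: derive flow(e,i) via R1 from flow(e,a), flow(a,i)
round 3: derive flow(f,d) via R1 from flow(f,g), flow(g,d)
round 3: derive flow(f,i) via R1 from flow(f,a), flow(a,i)
round 3: derive flow(g,a) via R1 from flow(g,d), flow(d,a)
round 3: derive flow(g,b) via R1 from flow(g,d), flow(d,b)
round 3: derive flow(g,c) via R1 from flow(g,d), flow(d,c)
round 3: derive flow(g,e) via R1 from flow(g,d), flow(d,e)
round 3: derive flow(g,f) via R1 from flow(g,d), flow(d,f)
round 3: derive flow(g,g) via R1 from flow(g,d), flow(d,g)
round 3: derive flow(g,h) via R1 from flow(g,d), flow(d,h)
round 3: derive flow(i,b) via R1 from flow(i,c), flow(c,b)
round 3: derive flow(i,f) via R1 from flow(i,d), flow(d,f)
round 3: derive flow(i,g) via R1 from flow(i,a), flow(a,g)
round 3: derive flow(i,i) via R1 from flow(i,a), flow(a,i)
round 4: derive flow(a,b) via R1 from flow(a,c), flow(c,b)
round 4: derive flow(a,f) via R1 from flow(a,d), flow(d,f)
round 4: derive flow(e,b) via R1 from flow(e,g), flow(g,b)
round 4: derive flow(e,c) via R1 from flow(e,a), flow(a,c)
round 4: derive flow(e,d) via R1 from flow(e,a), flow(a,d)
round 4: derive flow(f,b) via R1 from flow(f,d), flow(d,b)
round 4: derive flow(f,c) via R1 from flow(f,a), flow(a,c)
round 4: derive flow(f,e) via R1 from flow(f,a), flow(a,e)
round 4: derive flow(f,f) via R1 from flow(f,d), flow(d,f)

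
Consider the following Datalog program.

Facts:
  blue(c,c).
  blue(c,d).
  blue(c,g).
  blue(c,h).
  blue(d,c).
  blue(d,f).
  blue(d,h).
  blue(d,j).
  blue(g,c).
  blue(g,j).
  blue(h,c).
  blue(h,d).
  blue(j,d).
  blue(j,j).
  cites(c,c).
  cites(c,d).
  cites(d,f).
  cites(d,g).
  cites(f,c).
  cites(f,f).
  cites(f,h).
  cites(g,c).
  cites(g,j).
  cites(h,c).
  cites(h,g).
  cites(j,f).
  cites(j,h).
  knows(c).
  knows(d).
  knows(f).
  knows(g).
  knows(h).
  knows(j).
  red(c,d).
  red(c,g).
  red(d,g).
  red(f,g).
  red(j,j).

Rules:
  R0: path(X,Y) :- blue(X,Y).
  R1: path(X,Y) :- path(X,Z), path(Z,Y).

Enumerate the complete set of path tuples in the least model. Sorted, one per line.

round 1: derive path(c,c) via R0 from blue(c,c)
round 1: derive path(c,d) via R0 from blue(c,d)
round 1: derive path(c,g) via R0 from blue(c,g)
round 1: derive path(c,h) via R0 from blue(c,h)
round 1: derive path(d,c) via R0 from blue(d,c)
round 1: derive path(d,f) via R0 from blue(d,f)
round 1: derive path(d,h) via R0 from blue(d,h)
round 1: derive path(d,j) via R0 from blue(d,j)
round 1: derive path(g,c) via R0 from blue(g,c)
round 1: derive path(g,j) via R0 from blue(g,j)
round 1: derive path(h,c) via R0 from blue(h,c)
round 1: derive path(h,d) via R0 from blue(h,d)
round 1: derive path(j,d) via R0 from blue(j,d)
round 1: derive path(j,j) via R0 from blue(j,j)
round 2: derive path(c,f) via R1 from path(c,d), path(d,f)
round 2: derive path(c,j) via R1 from path(c,d), path(d,j)
round 2: derive path(d,d) via R1 from path(d,c), path(c,d)
round 2: derive path(d,g) via R1 from path(d,c), path(c,g)
round 2: derive path(g,d) via R1 from path(g,c), path(c,d)
round 2: derive path(g,g) via R1 from path(g,c), path(c,g)
round 2: derive path(g,h) via R1 from path(g,c), path(c,h)
round 2: derive path(h,f) via R1 from path(h,d), path(d,f)
round 2: derive path(h,g) via R1 from path(h,c), path(c,g)
round 2: derive path(h,h) via R1 from path(h,c), path(c,h)
round 2: derive path(h,j) via R1 from path(h,d), path(d,j)
round 2: derive path(j,c) via R1 from path(j,d), path(d,c)
round 2: derive path(j,f) via R1 from path(j,d), path(d,f)
round 2: derive path(j,h) via R1 from path(j,d), path(d,h)
round 3: derive path(g,f) via R1 from path(g,c), path(c,f)
round 3: derive path(j,g) via R1 from path(j,c), path(c,g)

path(c,c)
path(c,d)
path(c,f)
path(c,g)
path(c,h)
path(c,j)
path(d,c)
path(d,d)
path(d,f)
path(d,g)
path(d,h)
path(d,j)
path(g,c)
path(g,d)
path(g,f)
path(g,g)
path(g,h)
path(g,j)
path(h,c)
path(h,d)
path(h,f)
path(h,g)
path(h,h)
path(h,j)
path(j,c)
path(j,d)
path(j,f)
path(j,g)
path(j,h)
path(j,j)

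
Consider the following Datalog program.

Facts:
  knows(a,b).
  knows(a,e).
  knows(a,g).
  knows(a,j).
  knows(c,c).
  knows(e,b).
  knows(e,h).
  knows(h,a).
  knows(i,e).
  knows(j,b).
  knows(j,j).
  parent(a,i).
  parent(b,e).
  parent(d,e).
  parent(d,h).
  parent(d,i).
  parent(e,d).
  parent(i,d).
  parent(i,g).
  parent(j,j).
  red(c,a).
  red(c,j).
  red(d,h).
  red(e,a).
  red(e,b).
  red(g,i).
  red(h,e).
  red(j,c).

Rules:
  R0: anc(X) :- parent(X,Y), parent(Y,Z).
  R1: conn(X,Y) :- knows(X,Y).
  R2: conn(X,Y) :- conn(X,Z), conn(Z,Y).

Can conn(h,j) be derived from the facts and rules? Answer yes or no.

round 1: derive conn(a,b) via R1 from knows(a,b)
round 1: derive conn(a,e) via R1 from knows(a,e)
round 1: derive conn(a,g) via R1 from knows(a,g)
round 1: derive conn(a,j) via R1 from knows(a,j)
round 1: derive conn(c,c) via R1 from knows(c,c)
round 1: derive conn(e,b) via R1 from knows(e,b)
round 1: derive conn(e,h) via R1 from knows(e,h)
round 1: derive conn(h,a) via R1 from knows(h,a)
round 1: derive conn(i,e) via R1 from knows(i,e)
round 1: derive conn(j,b) via R1 from knows(j,b)
round 1: derive conn(j,j) via R1 from knows(j,j)
round 2: derive conn(a,h) via R2 from conn(a,e), conn(e,h)
round 2: derive conn(e,a) via R2 from conn(e,h), conn(h,a)
round 2: derive conn(h,b) via R2 from conn(h,a), conn(a,b)
round 2: derive conn(h,e) via R2 from conn(h,a), conn(a,e)
round 2: derive conn(h,g) via R2 from conn(h,a), conn(a,g)
round 2: derive conn(h,j) via R2 from conn(h,a), conn(a,j)
round 2: derive conn(i,b) via R2 from conn(i,e), conn(e,b)
round 2: derive conn(i,h) via R2 from conn(i,e), conn(e,h)
round 3: derive conn(a,a) via R2 from conn(a,e), conn(e,a)
round 3: derive conn(e,e) via R2 from conn(e,a), conn(a,e)
round 3: derive conn(e,g) via R2 from conn(e,a), conn(a,g)
round 3: derive conn(e,j) via R2 from conn(e,a), conn(a,j)
round 3: derive conn(h,h) via R2 from conn(h,a), conn(a,h)
round 3: derive conn(i,a) via R2 from conn(i,e), conn(e,a)
round 3: derive conn(i,g) via R2 from conn(i,h), conn(h,g)
round 3: derive conn(i,j) via R2 from conn(i,h), conn(h,j)

yes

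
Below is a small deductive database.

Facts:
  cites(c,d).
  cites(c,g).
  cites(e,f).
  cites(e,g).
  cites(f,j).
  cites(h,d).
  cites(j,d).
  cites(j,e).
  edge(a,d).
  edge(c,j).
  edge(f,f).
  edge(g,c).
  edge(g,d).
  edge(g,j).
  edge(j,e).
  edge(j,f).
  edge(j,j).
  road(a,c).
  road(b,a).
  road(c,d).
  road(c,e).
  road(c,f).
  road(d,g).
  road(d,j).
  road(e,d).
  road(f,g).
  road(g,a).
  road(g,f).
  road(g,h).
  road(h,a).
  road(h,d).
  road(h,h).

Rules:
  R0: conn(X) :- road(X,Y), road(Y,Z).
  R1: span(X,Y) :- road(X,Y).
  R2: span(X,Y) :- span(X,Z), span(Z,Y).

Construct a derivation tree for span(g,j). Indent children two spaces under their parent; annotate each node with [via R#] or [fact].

span(g,j)  [via R2]
  span(g,c)  [via R2]
    span(g,a)  [via R1]
      road(g,a)  [fact]
    span(a,c)  [via R1]
      road(a,c)  [fact]
  span(c,j)  [via R2]
    span(c,d)  [via R1]
      road(c,d)  [fact]
    span(d,j)  [via R1]
      road(d,j)  [fact]

round 1: derive span(a,c) via R1 from road(a,c)
round 1: derive span(b,a) via R1 from road(b,a)
round 1: derive span(c,d) via R1 from road(c,d)
round 1: derive span(c,e) via R1 from road(c,e)
round 1: derive span(c,f) via R1 from road(c,f)
round 1: derive span(d,g) via R1 from road(d,g)
round 1: derive span(d,j) via R1 from road(d,j)
round 1: derive span(e,d) via R1 from road(e,d)
round 1: derive span(f,g) via R1 from road(f,g)
round 1: derive span(g,a) via R1 from road(g,a)
round 1: derive span(g,f) via R1 from road(g,f)
round 1: derive span(g,h) via R1 from road(g,h)
round 1: derive span(h,a) via R1 from road(h,a)
round 1: derive span(h,d) via R1 from road(h,d)
round 1: derive span(h,h) via R1 from road(h,h)
round 2: derive span(a,d) via R2 from span(a,c), span(c,d)
round 2: derive span(a,e) via R2 from span(a,c), span(c,e)
round 2: derive span(a,f) via R2 from span(a,c), span(c,f)
round 2: derive span(b,c) via R2 from span(b,a), span(a,c)
round 2: derive span(c,g) via R2 from span(c,d), span(d,g)
round 2: derive span(c,j) via R2 from span(c,d), span(d,j)
round 2: derive span(d,a) via R2 from span(d,g), span(g,a)
round 2: derive span(d,f) via R2 from span(d,g), span(g,f)
round 2: derive span(d,h) via R2 from span(d,g), span(g,h)
round 2: derive span(e,g) via R2 from span(e,d), span(d,g)
round 2: derive span(e,j) via R2 from span(e,d), span(d,j)
round 2: derive span(f,a) via R2 from span(f,g), span(g,a)
round 2: derive span(f,f) via R2 from span(f,g), span(g,f)
round 2: derive span(f,h) via R2 from span(f,g), span(g,h)
round 2: derive span(g,c) via R2 from span(g,a), span(a,c)
round 2: derive span(g,d) via R2 from span(g,h), span(h,d)
round 2: derive span(g,g) via R2 from span(g,f), span(f,g)
round 2: derive span(h,c) via R2 from span(h,a), span(a,c)
round 2: derive span(h,g) via R2 from span(h,d), span(d,g)
round 2: derive span(h,j) via R2 from span(h,d), span(d,j)
round 3: derive span(a,a) via R2 from span(a,d), span(d,a)
round 3: derive span(a,g) via R2 from span(a,c), span(c,g)
round 3: derive span(a,h) via R2 from span(a,d), span(d,h)
round 3: derive span(a,j) via R2 from span(a,c), span(c,j)
round 3: derive span(b,d) via R2 from span(b,a), span(a,d)
round 3: derive span(b,e) via R2 from span(b,a), span(a,e)
round 3: derive span(b,f) via R2 from span(b,a), span(a,f)
round 3: derive span(b,g) via R2 from span(b,c), span(c,g)
round 3: derive span(b,j) via R2 from span(b,c), span(c,j)
round 3: derive span(c,a) via R2 from span(c,d), span(d,a)
round 3: derive span(c,c) via R2 from span(c,g), span(g,c)
round 3: derive span(c,h) via R2 from span(c,d), span(d,h)
round 3: derive span(d,c) via R2 from span(d,a), span(a,c)
round 3: derive span(d,d) via R2 from span(d,a), span(a,d)
round 3: derive span(d,e) via R2 from span(d,a), span(a,e)
round 3: derive span(e,a) via R2 from span(e,d), span(d,a)
round 3: derive span(e,c) via R2 from span(e,g), span(g,c)
round 3: derive span(e,f) via R2 from span(e,d), span(d,f)
round 3: derive span(e,h) via R2 from span(e,d), span(d,h)
round 3: derive span(f,c) via R2 from span(f,a), span(a,c)
round 3: derive span(f,d) via R2 from span(f,a), span(a,d)
round 3: derive span(f,e) via R2 from span(f,a), span(a,e)
round 3: derive span(f,j) via R2 from span(f,h), span(h,j)
round 3: derive span(g,e) via R2 from span(g,a), span(a,e)
round 3: derive span(g,j) via R2 from span(g,c), span(c,j)
round 3: derive span(h,e) via R2 from span(h,a), span(a,e)
round 3: derive span(h,f) via R2 from span(h,a), span(a,f)
round 4: derive span(b,h) via R2 from span(b,a), span(a,h)
round 4: derive span(e,e) via R2 from span(e,a), span(a,e)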